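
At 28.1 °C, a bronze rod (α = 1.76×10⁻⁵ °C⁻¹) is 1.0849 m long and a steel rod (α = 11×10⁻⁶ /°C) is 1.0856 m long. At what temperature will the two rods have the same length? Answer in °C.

T = 126.0 °C

Equal length when α₁L₁ΔT − α₂L₂ΔT = L₂ − L₁ = 7.00×10⁻⁴ m
α₁L₁ = 1.909424×10⁻⁵, α₂L₂ = 1.19416×10⁻⁵ → Δ(αL) = 7.15264×10⁻⁶ m/K
ΔT = 7.00×10⁻⁴ / 7.15264×10⁻⁶ = 97.866 K, so T = 28.1 + 97.866 = 125.966 °C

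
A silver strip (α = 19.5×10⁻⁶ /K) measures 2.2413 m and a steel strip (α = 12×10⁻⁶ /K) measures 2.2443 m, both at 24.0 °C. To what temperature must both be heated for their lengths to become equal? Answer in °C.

Equal length when α₁L₁ΔT − α₂L₂ΔT = L₂ − L₁ = 3.00×10⁻³ m
α₁L₁ = 4.370535×10⁻⁵, α₂L₂ = 2.69316×10⁻⁵ → Δ(αL) = 1.677375×10⁻⁵ m/K
ΔT = 3.00×10⁻³ / 1.677375×10⁻⁵ = 178.851 K, so T = 24.0 + 178.851 = 202.851 °C

T = 202.9 °C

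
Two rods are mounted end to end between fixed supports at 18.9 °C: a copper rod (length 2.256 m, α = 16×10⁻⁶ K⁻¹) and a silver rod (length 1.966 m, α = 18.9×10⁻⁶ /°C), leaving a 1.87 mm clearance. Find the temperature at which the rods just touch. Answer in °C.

Gap closes when ΔL₁ + ΔL₂ = 1.87 mm = 1.87×10⁻³ m
(α₁L₁ + α₂L₂)ΔT = g
α₁L₁ + α₂L₂ = 16×10⁻⁶×2.256 + 18.9×10⁻⁶×1.966 = 7.32534×10⁻⁵ m/K
ΔT = 1.87×10⁻³ / 7.32534×10⁻⁵ = 25.528 K
T = 18.9 + 25.528 = 44.428 °C

T = 44.4 °C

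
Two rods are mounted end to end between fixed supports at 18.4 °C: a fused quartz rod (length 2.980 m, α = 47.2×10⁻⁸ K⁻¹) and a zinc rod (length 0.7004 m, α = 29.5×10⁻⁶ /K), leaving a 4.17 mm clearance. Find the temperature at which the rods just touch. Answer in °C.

T = 207 °C

Gap closes when ΔL₁ + ΔL₂ = 4.17 mm = 4.17×10⁻³ m
(α₁L₁ + α₂L₂)ΔT = g
α₁L₁ + α₂L₂ = 47.2×10⁻⁸×2.980 + 29.5×10⁻⁶×0.7004 = 2.206836×10⁻⁵ m/K
ΔT = 4.17×10⁻³ / 2.206836×10⁻⁵ = 188.96 K
T = 18.4 + 188.96 = 207.36 °C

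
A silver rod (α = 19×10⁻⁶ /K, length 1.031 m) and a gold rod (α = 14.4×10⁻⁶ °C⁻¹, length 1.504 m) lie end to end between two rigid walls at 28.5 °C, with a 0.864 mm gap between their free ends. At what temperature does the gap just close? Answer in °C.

α₁L₁ = 1.9589×10⁻⁵ m/K, α₂L₂ = 2.16576×10⁻⁵ m/K → total 4.12466×10⁻⁵ m/K
ΔT = g/(α₁L₁+α₂L₂) = 8.64×10⁻⁴ / 4.12466×10⁻⁵ = 20.947 K
T = 28.5 + 20.947 = 49.447 °C

T = 49.4 °C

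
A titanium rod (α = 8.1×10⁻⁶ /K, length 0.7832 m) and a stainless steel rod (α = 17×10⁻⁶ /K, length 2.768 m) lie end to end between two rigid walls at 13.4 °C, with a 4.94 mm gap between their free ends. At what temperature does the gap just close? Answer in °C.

α₁L₁ = 6.34392×10⁻⁶ m/K, α₂L₂ = 4.7056×10⁻⁵ m/K → total 5.339992×10⁻⁵ m/K
ΔT = g/(α₁L₁+α₂L₂) = 4.94×10⁻³ / 5.339992×10⁻⁵ = 92.51 K
T = 13.4 + 92.51 = 105.91 °C

T = 106 °C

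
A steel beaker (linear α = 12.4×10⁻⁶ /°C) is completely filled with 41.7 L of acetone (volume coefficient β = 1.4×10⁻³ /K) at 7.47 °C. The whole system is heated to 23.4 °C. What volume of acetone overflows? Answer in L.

0.905 L

The beaker also expands: β_container ≈ 3α = 3.72×10⁻⁵ /K
Net overflow = V₀(β_liq − 3α_cont)ΔT
β − 3α = 1.40×10⁻³ − 3.72×10⁻⁵ = 1.3628×10⁻³ /K; ΔT = 15.93 K
ΔV = 41.7 × 1.3628×10⁻³ × 15.93 = 0.905 L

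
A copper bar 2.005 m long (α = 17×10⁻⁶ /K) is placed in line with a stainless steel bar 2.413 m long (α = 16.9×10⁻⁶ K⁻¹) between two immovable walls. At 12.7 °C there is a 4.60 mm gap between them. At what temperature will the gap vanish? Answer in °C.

T = 74.1 °C

Gap closes when ΔL₁ + ΔL₂ = 4.60 mm = 4.60×10⁻³ m
(α₁L₁ + α₂L₂)ΔT = g
α₁L₁ + α₂L₂ = 17×10⁻⁶×2.005 + 16.9×10⁻⁶×2.413 = 7.48647×10⁻⁵ m/K
ΔT = 4.60×10⁻³ / 7.48647×10⁻⁵ = 61.444 K
T = 12.7 + 61.444 = 74.144 °C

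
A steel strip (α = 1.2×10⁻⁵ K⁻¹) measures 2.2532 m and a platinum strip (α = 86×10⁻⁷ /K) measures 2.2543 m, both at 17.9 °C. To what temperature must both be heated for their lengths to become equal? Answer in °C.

L₁(1 + α₁ΔT) = L₂(1 + α₂ΔT) ⇒ ΔT = (L₂ − L₁)/(α₁L₁ − α₂L₂)
L₂ − L₁ = 2.2543 − 2.2532 = 1.10×10⁻³ m
α₁L₁ − α₂L₂ = 1.2×10⁻⁵×2.2532 − 86×10⁻⁷×2.2543 = 7.65142×10⁻⁶ m/K
ΔT = 1.10×10⁻³ / 7.65142×10⁻⁶ = 143.764 K
T = 17.9 + 143.764 = 161.664 °C

T = 161.7 °C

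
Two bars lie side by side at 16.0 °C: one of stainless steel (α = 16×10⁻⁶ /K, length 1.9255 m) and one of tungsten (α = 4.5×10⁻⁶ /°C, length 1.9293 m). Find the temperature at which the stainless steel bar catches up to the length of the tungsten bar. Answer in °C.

L₁(1 + α₁ΔT) = L₂(1 + α₂ΔT) ⇒ ΔT = (L₂ − L₁)/(α₁L₁ − α₂L₂)
L₂ − L₁ = 1.9293 − 1.9255 = 3.80×10⁻³ m
α₁L₁ − α₂L₂ = 16×10⁻⁶×1.9255 − 4.5×10⁻⁶×1.9293 = 2.212615×10⁻⁵ m/K
ΔT = 3.80×10⁻³ / 2.212615×10⁻⁵ = 171.742 K
T = 16.0 + 171.742 = 187.742 °C

T = 187.7 °C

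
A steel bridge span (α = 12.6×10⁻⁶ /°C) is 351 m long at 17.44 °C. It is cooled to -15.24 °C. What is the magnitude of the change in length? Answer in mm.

|ΔT| = |-15.24 − 17.44| = 32.68 K
ΔL = αL₀ΔT = (12.6×10⁻⁶)(351)(32.68) = 1.45×10⁻¹ m

ΔL = 145 mm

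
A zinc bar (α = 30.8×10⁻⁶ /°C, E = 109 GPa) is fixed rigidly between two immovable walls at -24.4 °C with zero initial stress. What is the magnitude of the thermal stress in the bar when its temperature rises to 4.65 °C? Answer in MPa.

Fully constrained: the free strain ε = αΔT is blocked, so σ = Eε = EαΔT.
|ΔT| = 29.05 K
σ = 109×10⁹ × 30.8×10⁻⁶ × 29.05 = 9.75×10⁷ Pa

σ = 97.5 MPa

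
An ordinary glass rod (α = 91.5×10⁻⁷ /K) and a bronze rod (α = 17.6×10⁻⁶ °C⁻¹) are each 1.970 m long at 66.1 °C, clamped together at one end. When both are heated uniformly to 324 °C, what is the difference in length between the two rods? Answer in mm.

4.29 mm

ΔT = 257.9 K
ordinary glass: ΔL = 91.5×10⁻⁷ × 1.970 m × 257.9 = 4.6488×10⁻³ m = 4.6488 mm
bronze: ΔL = 17.6×10⁻⁶ × 1.970 m × 257.9 = 8.9419×10⁻³ m = 8.9419 mm
difference = 8.9419 − 4.6488 = 4.2931 mm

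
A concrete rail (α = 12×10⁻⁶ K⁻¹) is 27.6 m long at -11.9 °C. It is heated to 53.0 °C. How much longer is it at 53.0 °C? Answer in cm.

|ΔT| = |53.0 − (-11.9)| = 64.9 K
ΔL = αL₀ΔT = (12×10⁻⁶)(27.6)(64.9) = 2.15×10⁻² m

ΔL = 2.15 cm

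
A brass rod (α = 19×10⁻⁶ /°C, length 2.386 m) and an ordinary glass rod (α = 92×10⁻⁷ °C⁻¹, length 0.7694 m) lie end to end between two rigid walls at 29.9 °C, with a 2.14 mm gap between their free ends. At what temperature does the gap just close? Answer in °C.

T = 70.7 °C

α₁L₁ = 4.5334×10⁻⁵ m/K, α₂L₂ = 7.07848×10⁻⁶ m/K → total 5.241248×10⁻⁵ m/K
ΔT = g/(α₁L₁+α₂L₂) = 2.14×10⁻³ / 5.241248×10⁻⁵ = 40.830 K
T = 29.9 + 40.830 = 70.730 °C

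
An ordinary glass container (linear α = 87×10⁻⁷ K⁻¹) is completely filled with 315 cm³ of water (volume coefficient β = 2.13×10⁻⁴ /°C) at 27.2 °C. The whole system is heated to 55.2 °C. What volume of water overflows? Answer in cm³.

1.65 cm³

The container also expands: β_container ≈ 3α = 2.61×10⁻⁵ /K
Net overflow = V₀(β_liq − 3α_cont)ΔT
β − 3α = 2.13×10⁻⁴ − 2.61×10⁻⁵ = 1.869×10⁻⁴ /K; ΔT = 28.0 K
ΔV = 315 × 1.869×10⁻⁴ × 28.0 = 1.65 cm³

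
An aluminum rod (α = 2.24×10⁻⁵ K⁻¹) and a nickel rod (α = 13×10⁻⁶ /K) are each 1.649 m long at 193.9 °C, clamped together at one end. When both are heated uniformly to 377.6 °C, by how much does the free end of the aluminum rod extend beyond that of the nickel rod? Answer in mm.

2.85 mm

ΔT = 183.7 K
aluminum: ΔL = 2.24×10⁻⁵ × 1.649 m × 183.7 = 6.7854×10⁻³ m = 6.7854 mm
nickel: ΔL = 13×10⁻⁶ × 1.649 m × 183.7 = 3.9380×10⁻³ m = 3.9380 mm
difference = 6.7854 − 3.9380 = 2.8474 mm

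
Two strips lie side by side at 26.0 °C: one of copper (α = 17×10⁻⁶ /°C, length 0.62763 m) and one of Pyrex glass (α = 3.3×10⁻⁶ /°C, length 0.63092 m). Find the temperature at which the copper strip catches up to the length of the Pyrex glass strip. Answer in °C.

T = 409.1 °C

L₁(1 + α₁ΔT) = L₂(1 + α₂ΔT) ⇒ ΔT = (L₂ − L₁)/(α₁L₁ − α₂L₂)
L₂ − L₁ = 0.63092 − 0.62763 = 3.29×10⁻³ m
α₁L₁ − α₂L₂ = 17×10⁻⁶×0.62763 − 3.3×10⁻⁶×0.63092 = 8.587674×10⁻⁶ m/K
ΔT = 3.29×10⁻³ / 8.587674×10⁻⁶ = 383.107 K
T = 26.0 + 383.107 = 409.107 °C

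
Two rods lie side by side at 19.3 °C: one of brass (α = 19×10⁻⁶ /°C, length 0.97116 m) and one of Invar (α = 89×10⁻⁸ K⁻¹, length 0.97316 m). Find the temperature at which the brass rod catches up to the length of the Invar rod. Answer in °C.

Equal length when α₁L₁ΔT − α₂L₂ΔT = L₂ − L₁ = 2.00×10⁻³ m
α₁L₁ = 1.845204×10⁻⁵, α₂L₂ = 8.661124×10⁻⁷ → Δ(αL) = 1.75859276×10⁻⁵ m/K
ΔT = 2.00×10⁻³ / 1.75859276×10⁻⁵ = 113.727 K, so T = 19.3 + 113.727 = 133.027 °C

T = 133.0 °C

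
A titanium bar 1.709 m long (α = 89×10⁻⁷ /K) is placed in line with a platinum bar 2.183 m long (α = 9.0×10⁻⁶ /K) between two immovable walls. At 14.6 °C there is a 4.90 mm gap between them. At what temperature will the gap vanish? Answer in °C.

T = 155 °C

α₁L₁ = 1.52101×10⁻⁵ m/K, α₂L₂ = 1.9647×10⁻⁵ m/K → total 3.48571×10⁻⁵ m/K
ΔT = g/(α₁L₁+α₂L₂) = 4.90×10⁻³ / 3.48571×10⁻⁵ = 140.57 K
T = 14.6 + 140.57 = 155.17 °C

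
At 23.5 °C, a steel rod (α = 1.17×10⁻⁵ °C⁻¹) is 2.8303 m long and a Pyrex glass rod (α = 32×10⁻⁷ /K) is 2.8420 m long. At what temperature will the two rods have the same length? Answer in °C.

T = 510.6 °C

L₁(1 + α₁ΔT) = L₂(1 + α₂ΔT) ⇒ ΔT = (L₂ − L₁)/(α₁L₁ − α₂L₂)
L₂ − L₁ = 2.8420 − 2.8303 = 1.17×10⁻² m
α₁L₁ − α₂L₂ = 1.17×10⁻⁵×2.8303 − 32×10⁻⁷×2.8420 = 2.402011×10⁻⁵ m/K
ΔT = 1.17×10⁻² / 2.402011×10⁻⁵ = 487.092 K
T = 23.5 + 487.092 = 510.592 °C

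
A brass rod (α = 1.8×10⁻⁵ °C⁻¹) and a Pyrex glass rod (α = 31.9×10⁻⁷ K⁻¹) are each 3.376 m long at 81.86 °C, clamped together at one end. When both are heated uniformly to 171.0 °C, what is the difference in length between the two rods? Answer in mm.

4.46 mm

ΔT = 89.14 K
brass: ΔL = 1.8×10⁻⁵ × 3.376 m × 89.14 = 5.4169×10⁻³ m = 5.4169 mm
Pyrex glass: ΔL = 31.9×10⁻⁷ × 3.376 m × 89.14 = 9.5999×10⁻⁴ m = 0.95999 mm
difference = 5.4169 − 0.95999 = 4.45691 mm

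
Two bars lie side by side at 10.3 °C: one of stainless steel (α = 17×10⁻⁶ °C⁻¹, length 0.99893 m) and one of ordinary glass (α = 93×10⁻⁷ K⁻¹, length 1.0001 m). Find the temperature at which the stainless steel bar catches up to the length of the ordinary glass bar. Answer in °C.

T = 162.6 °C

L₁(1 + α₁ΔT) = L₂(1 + α₂ΔT) ⇒ ΔT = (L₂ − L₁)/(α₁L₁ − α₂L₂)
L₂ − L₁ = 1.0001 − 0.99893 = 1.17×10⁻³ m
α₁L₁ − α₂L₂ = 17×10⁻⁶×0.99893 − 93×10⁻⁷×1.0001 = 7.68088×10⁻⁶ m/K
ΔT = 1.17×10⁻³ / 7.68088×10⁻⁶ = 152.326 K
T = 10.3 + 152.326 = 162.626 °C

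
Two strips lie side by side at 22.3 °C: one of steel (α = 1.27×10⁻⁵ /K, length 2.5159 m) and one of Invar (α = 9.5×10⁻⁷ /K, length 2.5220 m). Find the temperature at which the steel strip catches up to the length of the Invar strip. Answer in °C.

L₁(1 + α₁ΔT) = L₂(1 + α₂ΔT) ⇒ ΔT = (L₂ − L₁)/(α₁L₁ − α₂L₂)
L₂ − L₁ = 2.5220 − 2.5159 = 6.10×10⁻³ m
α₁L₁ − α₂L₂ = 1.27×10⁻⁵×2.5159 − 9.5×10⁻⁷×2.5220 = 2.955603×10⁻⁵ m/K
ΔT = 6.10×10⁻³ / 2.955603×10⁻⁵ = 206.388 K
T = 22.3 + 206.388 = 228.688 °C

T = 228.7 °C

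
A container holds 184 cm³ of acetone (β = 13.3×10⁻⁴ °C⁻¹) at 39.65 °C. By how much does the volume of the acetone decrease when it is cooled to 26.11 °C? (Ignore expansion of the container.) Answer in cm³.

ΔV = 3.31 cm³

|ΔT| = |26.11 − 39.65| = 13.54 K
ΔV = βV₀ΔT = (13.3×10⁻⁴)(184)(13.54) = 3.31 cm³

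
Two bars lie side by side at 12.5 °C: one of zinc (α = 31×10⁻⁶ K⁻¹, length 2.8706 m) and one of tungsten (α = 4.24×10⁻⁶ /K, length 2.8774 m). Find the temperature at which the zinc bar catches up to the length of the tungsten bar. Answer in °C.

L₁(1 + α₁ΔT) = L₂(1 + α₂ΔT) ⇒ ΔT = (L₂ − L₁)/(α₁L₁ − α₂L₂)
L₂ − L₁ = 2.8774 − 2.8706 = 6.80×10⁻³ m
α₁L₁ − α₂L₂ = 31×10⁻⁶×2.8706 − 4.24×10⁻⁶×2.8774 = 7.6788424×10⁻⁵ m/K
ΔT = 6.80×10⁻³ / 7.6788424×10⁻⁵ = 88.555 K
T = 12.5 + 88.555 = 101.055 °C

T = 101.1 °C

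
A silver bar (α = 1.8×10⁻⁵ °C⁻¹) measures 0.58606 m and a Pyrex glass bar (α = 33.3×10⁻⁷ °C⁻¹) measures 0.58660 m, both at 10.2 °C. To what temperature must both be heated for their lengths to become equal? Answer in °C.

T = 73.02 °C

L₁(1 + α₁ΔT) = L₂(1 + α₂ΔT) ⇒ ΔT = (L₂ − L₁)/(α₁L₁ − α₂L₂)
L₂ − L₁ = 0.58660 − 0.58606 = 5.40×10⁻⁴ m
α₁L₁ − α₂L₂ = 1.8×10⁻⁵×0.58606 − 33.3×10⁻⁷×0.58660 = 8.595702×10⁻⁶ m/K
ΔT = 5.40×10⁻⁴ / 8.595702×10⁻⁶ = 62.8221 K
T = 10.2 + 62.8221 = 73.0221 °C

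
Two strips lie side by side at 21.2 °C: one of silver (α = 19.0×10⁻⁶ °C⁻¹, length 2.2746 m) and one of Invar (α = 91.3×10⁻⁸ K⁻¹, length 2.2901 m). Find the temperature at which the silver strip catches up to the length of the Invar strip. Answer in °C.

T = 398.1 °C

L₁(1 + α₁ΔT) = L₂(1 + α₂ΔT) ⇒ ΔT = (L₂ − L₁)/(α₁L₁ − α₂L₂)
L₂ − L₁ = 2.2901 − 2.2746 = 1.55×10⁻² m
α₁L₁ − α₂L₂ = 19.0×10⁻⁶×2.2746 − 91.3×10⁻⁸×2.2901 = 4.11265387×10⁻⁵ m/K
ΔT = 1.55×10⁻² / 4.11265387×10⁻⁵ = 376.886 K
T = 21.2 + 376.886 = 398.086 °C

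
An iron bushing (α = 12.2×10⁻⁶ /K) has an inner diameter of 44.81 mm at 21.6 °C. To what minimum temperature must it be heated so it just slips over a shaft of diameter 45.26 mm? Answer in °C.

Required Δd = 45.26 − 44.81 = 0.45 mm
Δd = αd₀ΔT ⇒ ΔT = Δd/(αd₀) = 0.45 / (12.2×10⁻⁶ × 44.81) = 823.15 K
T_min = 21.6 + 823.15 = 844.75 °C

T = 845 °C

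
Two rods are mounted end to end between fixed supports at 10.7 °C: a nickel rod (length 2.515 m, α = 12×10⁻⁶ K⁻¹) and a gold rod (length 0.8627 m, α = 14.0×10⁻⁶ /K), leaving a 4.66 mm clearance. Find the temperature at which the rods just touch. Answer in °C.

α₁L₁ = 3.018×10⁻⁵ m/K, α₂L₂ = 1.20778×10⁻⁵ m/K → total 4.22578×10⁻⁵ m/K
ΔT = g/(α₁L₁+α₂L₂) = 4.66×10⁻³ / 4.22578×10⁻⁵ = 110.28 K
T = 10.7 + 110.28 = 120.98 °C

T = 121 °C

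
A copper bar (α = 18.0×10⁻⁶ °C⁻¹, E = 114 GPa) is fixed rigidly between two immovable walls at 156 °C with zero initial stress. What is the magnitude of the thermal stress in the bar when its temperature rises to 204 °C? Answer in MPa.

σ = 98.5 MPa

Fully constrained: the free strain ε = αΔT is blocked, so σ = Eε = EαΔT.
|ΔT| = 48 K
σ = 114×10⁹ × 18.0×10⁻⁶ × 48 = 9.85×10⁷ Pa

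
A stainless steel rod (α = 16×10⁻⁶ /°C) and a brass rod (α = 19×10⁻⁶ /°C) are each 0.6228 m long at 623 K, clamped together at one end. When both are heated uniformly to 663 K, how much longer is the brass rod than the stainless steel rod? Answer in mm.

ΔT = 40 K
stainless steel: ΔL = 16×10⁻⁶ × 0.6228 m × 40 = 3.9859×10⁻⁴ m = 0.39859 mm
brass: ΔL = 19×10⁻⁶ × 0.6228 m × 40 = 4.7333×10⁻⁴ m = 0.47333 mm
difference = 0.47333 − 0.39859 = 0.07474 mm

0.0747 mm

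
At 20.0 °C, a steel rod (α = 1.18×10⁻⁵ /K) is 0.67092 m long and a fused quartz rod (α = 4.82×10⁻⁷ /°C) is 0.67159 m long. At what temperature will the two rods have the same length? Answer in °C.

T = 108.2 °C

Equal length when α₁L₁ΔT − α₂L₂ΔT = L₂ − L₁ = 6.70×10⁻⁴ m
α₁L₁ = 7.916856×10⁻⁶, α₂L₂ = 3.2370638×10⁻⁷ → Δ(αL) = 7.59314962×10⁻⁶ m/K
ΔT = 6.70×10⁻⁴ / 7.59314962×10⁻⁶ = 88.237 K, so T = 20.0 + 88.237 = 108.237 °C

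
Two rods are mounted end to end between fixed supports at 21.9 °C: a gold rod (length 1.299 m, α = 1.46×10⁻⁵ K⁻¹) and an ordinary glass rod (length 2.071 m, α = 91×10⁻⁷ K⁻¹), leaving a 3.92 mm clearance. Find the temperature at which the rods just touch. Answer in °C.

T = 126 °C

Gap closes when ΔL₁ + ΔL₂ = 3.92 mm = 3.92×10⁻³ m
(α₁L₁ + α₂L₂)ΔT = g
α₁L₁ + α₂L₂ = 1.46×10⁻⁵×1.299 + 91×10⁻⁷×2.071 = 3.78115×10⁻⁵ m/K
ΔT = 3.92×10⁻³ / 3.78115×10⁻⁵ = 103.67 K
T = 21.9 + 103.67 = 125.57 °C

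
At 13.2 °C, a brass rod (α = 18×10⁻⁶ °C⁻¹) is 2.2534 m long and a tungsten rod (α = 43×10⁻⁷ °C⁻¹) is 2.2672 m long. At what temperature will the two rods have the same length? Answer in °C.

Equal length when α₁L₁ΔT − α₂L₂ΔT = L₂ − L₁ = 1.38×10⁻² m
α₁L₁ = 4.05612×10⁻⁵, α₂L₂ = 9.74896×10⁻⁶ → Δ(αL) = 3.081224×10⁻⁵ m/K
ΔT = 1.38×10⁻² / 3.081224×10⁻⁵ = 447.874 K, so T = 13.2 + 447.874 = 461.074 °C

T = 461.1 °C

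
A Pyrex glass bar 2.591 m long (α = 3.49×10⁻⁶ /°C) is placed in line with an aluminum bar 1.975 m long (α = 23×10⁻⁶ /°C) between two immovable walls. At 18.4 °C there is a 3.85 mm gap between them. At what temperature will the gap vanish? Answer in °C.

α₁L₁ = 9.04259×10⁻⁶ m/K, α₂L₂ = 4.5425×10⁻⁵ m/K → total 5.446759×10⁻⁵ m/K
ΔT = g/(α₁L₁+α₂L₂) = 3.85×10⁻³ / 5.446759×10⁻⁵ = 70.684 K
T = 18.4 + 70.684 = 89.084 °C

T = 89.1 °C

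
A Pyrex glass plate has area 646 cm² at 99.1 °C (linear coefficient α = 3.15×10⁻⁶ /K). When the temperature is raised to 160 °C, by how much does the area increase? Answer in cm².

ΔA = 0.248 cm²

Area coefficient ≈ 2α; |ΔT| = 60.9 K
ΔA = 2αA₀ΔT = 2(3.15×10⁻⁶)(646)(60.9) = 0.248 cm²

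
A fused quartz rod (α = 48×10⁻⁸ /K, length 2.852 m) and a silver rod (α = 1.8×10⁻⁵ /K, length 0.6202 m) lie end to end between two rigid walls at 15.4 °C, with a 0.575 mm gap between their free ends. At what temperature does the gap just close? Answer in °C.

Gap closes when ΔL₁ + ΔL₂ = 0.575 mm = 5.75×10⁻⁴ m
(α₁L₁ + α₂L₂)ΔT = g
α₁L₁ + α₂L₂ = 48×10⁻⁸×2.852 + 1.8×10⁻⁵×0.6202 = 1.253256×10⁻⁵ m/K
ΔT = 5.75×10⁻⁴ / 1.253256×10⁻⁵ = 45.880 K
T = 15.4 + 45.880 = 61.280 °C

T = 61.3 °C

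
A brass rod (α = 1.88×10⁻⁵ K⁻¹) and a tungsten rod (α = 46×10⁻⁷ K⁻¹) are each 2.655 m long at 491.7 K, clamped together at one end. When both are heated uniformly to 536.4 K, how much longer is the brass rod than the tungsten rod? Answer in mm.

ΔT = 44.7 K
brass: ΔL = 1.88×10⁻⁵ × 2.655 m × 44.7 = 2.2312×10⁻³ m = 2.2312 mm
tungsten: ΔL = 46×10⁻⁷ × 2.655 m × 44.7 = 5.4592×10⁻⁴ m = 0.54592 mm
difference = 2.2312 − 0.54592 = 1.68528 mm

1.69 mm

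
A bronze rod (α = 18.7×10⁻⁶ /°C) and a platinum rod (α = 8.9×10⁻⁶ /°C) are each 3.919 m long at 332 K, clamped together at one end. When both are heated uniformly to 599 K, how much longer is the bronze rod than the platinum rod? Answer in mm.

10.3 mm

ΔT = 267 K
bronze: ΔL = 18.7×10⁻⁶ × 3.919 m × 267 = 1.9567×10⁻² m = 19.567 mm
platinum: ΔL = 8.9×10⁻⁶ × 3.919 m × 267 = 9.3127×10⁻³ m = 9.3127 mm
difference = 19.567 − 9.3127 = 10.2543 mm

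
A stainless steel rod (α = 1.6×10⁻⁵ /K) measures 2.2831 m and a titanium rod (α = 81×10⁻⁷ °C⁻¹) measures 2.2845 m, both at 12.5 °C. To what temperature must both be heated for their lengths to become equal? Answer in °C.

T = 90.17 °C

Equal length when α₁L₁ΔT − α₂L₂ΔT = L₂ − L₁ = 1.40×10⁻³ m
α₁L₁ = 3.65296×10⁻⁵, α₂L₂ = 1.850445×10⁻⁵ → Δ(αL) = 1.802515×10⁻⁵ m/K
ΔT = 1.40×10⁻³ / 1.802515×10⁻⁵ = 77.6693 K, so T = 12.5 + 77.6693 = 90.1693 °C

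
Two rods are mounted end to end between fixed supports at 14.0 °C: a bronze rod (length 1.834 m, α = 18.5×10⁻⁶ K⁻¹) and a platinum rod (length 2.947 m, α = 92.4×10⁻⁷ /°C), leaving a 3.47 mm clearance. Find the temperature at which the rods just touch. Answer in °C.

T = 70.7 °C

Gap closes when ΔL₁ + ΔL₂ = 3.47 mm = 3.47×10⁻³ m
(α₁L₁ + α₂L₂)ΔT = g
α₁L₁ + α₂L₂ = 18.5×10⁻⁶×1.834 + 92.4×10⁻⁷×2.947 = 6.115928×10⁻⁵ m/K
ΔT = 3.47×10⁻³ / 6.115928×10⁻⁵ = 56.737 K
T = 14.0 + 56.737 = 70.737 °C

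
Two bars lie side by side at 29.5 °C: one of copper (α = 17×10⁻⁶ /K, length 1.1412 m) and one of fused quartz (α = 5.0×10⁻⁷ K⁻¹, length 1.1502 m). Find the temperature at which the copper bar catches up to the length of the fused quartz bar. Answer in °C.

T = 507.6 °C

L₁(1 + α₁ΔT) = L₂(1 + α₂ΔT) ⇒ ΔT = (L₂ − L₁)/(α₁L₁ − α₂L₂)
L₂ − L₁ = 1.1502 − 1.1412 = 9.00×10⁻³ m
α₁L₁ − α₂L₂ = 17×10⁻⁶×1.1412 − 5.0×10⁻⁷×1.1502 = 1.88253×10⁻⁵ m/K
ΔT = 9.00×10⁻³ / 1.88253×10⁻⁵ = 478.080 K
T = 29.5 + 478.080 = 507.580 °C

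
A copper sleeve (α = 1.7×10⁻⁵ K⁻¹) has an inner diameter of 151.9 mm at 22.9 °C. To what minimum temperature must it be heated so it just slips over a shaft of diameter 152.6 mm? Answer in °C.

T = 294 °C

Required Δd = 152.6 − 151.9 = 0.7 mm
Δd = αd₀ΔT ⇒ ΔT = Δd/(αd₀) = 0.7 / (1.7×10⁻⁵ × 151.9) = 271.08 K
T_min = 22.9 + 271.08 = 293.98 °C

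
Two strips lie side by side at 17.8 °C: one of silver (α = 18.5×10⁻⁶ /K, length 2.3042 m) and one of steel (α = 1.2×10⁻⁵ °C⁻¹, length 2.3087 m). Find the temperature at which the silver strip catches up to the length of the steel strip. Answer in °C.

T = 319.3 °C

Equal length when α₁L₁ΔT − α₂L₂ΔT = L₂ − L₁ = 4.50×10⁻³ m
α₁L₁ = 4.26277×10⁻⁵, α₂L₂ = 2.77044×10⁻⁵ → Δ(αL) = 1.49233×10⁻⁵ m/K
ΔT = 4.50×10⁻³ / 1.49233×10⁻⁵ = 301.542 K, so T = 17.8 + 301.542 = 319.342 °C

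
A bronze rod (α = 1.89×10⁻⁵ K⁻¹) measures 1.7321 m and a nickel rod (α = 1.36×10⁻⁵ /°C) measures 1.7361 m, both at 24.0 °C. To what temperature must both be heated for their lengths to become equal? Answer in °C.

Equal length when α₁L₁ΔT − α₂L₂ΔT = L₂ − L₁ = 4.00×10⁻³ m
α₁L₁ = 3.273669×10⁻⁵, α₂L₂ = 2.361096×10⁻⁵ → Δ(αL) = 9.12573×10⁻⁶ m/K
ΔT = 4.00×10⁻³ / 9.12573×10⁻⁶ = 438.321 K, so T = 24.0 + 438.321 = 462.321 °C

T = 462.3 °C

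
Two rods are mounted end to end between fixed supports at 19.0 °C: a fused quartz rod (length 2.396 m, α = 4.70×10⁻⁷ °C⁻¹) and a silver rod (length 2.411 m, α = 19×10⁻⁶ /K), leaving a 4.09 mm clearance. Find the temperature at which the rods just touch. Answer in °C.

α₁L₁ = 1.12612×10⁻⁶ m/K, α₂L₂ = 4.5809×10⁻⁵ m/K → total 4.693512×10⁻⁵ m/K
ΔT = g/(α₁L₁+α₂L₂) = 4.09×10⁻³ / 4.693512×10⁻⁵ = 87.14 K
T = 19.0 + 87.14 = 106.14 °C

T = 106 °C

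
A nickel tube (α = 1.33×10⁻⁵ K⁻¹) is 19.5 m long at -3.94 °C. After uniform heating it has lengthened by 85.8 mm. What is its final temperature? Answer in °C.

ΔL = αL₀ΔT ⇒ ΔT = ΔL / (αL₀)
ΔT = 85.8×10⁻³ m / (1.33×10⁻⁵ × 19.5 m) = 330.83 K
T = -3.94 + 330.83 = 326.89 °C

T = 327 °C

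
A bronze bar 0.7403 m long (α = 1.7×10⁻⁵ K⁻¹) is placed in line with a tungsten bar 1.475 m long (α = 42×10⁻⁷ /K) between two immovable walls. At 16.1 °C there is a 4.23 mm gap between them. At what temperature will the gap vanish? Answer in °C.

T = 241 °C

α₁L₁ = 1.25851×10⁻⁵ m/K, α₂L₂ = 6.195×10⁻⁶ m/K → total 1.87801×10⁻⁵ m/K
ΔT = g/(α₁L₁+α₂L₂) = 4.23×10⁻³ / 1.87801×10⁻⁵ = 225.24 K
T = 16.1 + 225.24 = 241.34 °C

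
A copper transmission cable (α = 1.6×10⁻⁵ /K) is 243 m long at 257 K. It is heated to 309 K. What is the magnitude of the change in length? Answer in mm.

|ΔT| = |309 − 257| = 52 K
ΔL = αL₀ΔT = (1.6×10⁻⁵)(243)(52) = 2.02×10⁻¹ m

ΔL = 202 mm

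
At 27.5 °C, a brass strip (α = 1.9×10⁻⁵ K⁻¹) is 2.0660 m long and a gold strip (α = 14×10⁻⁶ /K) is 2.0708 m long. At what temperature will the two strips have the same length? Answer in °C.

Equal length when α₁L₁ΔT − α₂L₂ΔT = L₂ − L₁ = 4.80×10⁻³ m
α₁L₁ = 3.9254×10⁻⁵, α₂L₂ = 2.89912×10⁻⁵ → Δ(αL) = 1.02628×10⁻⁵ m/K
ΔT = 4.80×10⁻³ / 1.02628×10⁻⁵ = 467.709 K, so T = 27.5 + 467.709 = 495.209 °C

T = 495.2 °C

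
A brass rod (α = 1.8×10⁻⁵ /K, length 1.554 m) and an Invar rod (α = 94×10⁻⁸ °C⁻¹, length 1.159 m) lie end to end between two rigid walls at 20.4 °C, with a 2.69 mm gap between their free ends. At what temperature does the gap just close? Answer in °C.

T = 113 °C

Gap closes when ΔL₁ + ΔL₂ = 2.69 mm = 2.69×10⁻³ m
(α₁L₁ + α₂L₂)ΔT = g
α₁L₁ + α₂L₂ = 1.8×10⁻⁵×1.554 + 94×10⁻⁸×1.159 = 2.906146×10⁻⁵ m/K
ΔT = 2.69×10⁻³ / 2.906146×10⁻⁵ = 92.56 K
T = 20.4 + 92.56 = 112.96 °C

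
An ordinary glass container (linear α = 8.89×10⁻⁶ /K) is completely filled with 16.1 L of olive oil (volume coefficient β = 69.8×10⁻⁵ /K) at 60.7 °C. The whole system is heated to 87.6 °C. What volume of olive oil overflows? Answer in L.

The container also expands: β_container ≈ 3α = 2.667×10⁻⁵ /K
Net overflow = V₀(β_liq − 3α_cont)ΔT
β − 3α = 6.98×10⁻⁴ − 2.667×10⁻⁵ = 6.7133×10⁻⁴ /K; ΔT = 26.9 K
ΔV = 16.1 × 6.7133×10⁻⁴ × 26.9 = 0.291 L

0.291 L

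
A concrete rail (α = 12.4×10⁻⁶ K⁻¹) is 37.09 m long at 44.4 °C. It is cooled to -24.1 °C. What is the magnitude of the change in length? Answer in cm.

ΔL = 3.15 cm

|ΔT| = |-24.1 − 44.4| = 68.5 K
ΔL = αL₀ΔT = (12.4×10⁻⁶)(37.09)(68.5) = 3.15×10⁻² m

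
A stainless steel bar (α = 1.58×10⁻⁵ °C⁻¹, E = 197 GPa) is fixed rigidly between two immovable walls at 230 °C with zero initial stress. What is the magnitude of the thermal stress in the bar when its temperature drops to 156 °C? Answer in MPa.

σ = 230 MPa

Fully constrained: the free strain ε = αΔT is blocked, so σ = Eε = EαΔT.
|ΔT| = 74 K
σ = 197×10⁹ × 1.58×10⁻⁵ × 74 = 2.30×10⁸ Pa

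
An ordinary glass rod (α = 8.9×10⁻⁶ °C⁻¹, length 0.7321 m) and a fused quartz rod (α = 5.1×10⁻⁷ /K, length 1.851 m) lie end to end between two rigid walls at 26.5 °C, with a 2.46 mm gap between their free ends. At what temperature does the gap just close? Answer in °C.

α₁L₁ = 6.51569×10⁻⁶ m/K, α₂L₂ = 9.4401×10⁻⁷ m/K → total 7.4597×10⁻⁶ m/K
ΔT = g/(α₁L₁+α₂L₂) = 2.46×10⁻³ / 7.4597×10⁻⁶ = 329.77 K
T = 26.5 + 329.77 = 356.27 °C

T = 356 °C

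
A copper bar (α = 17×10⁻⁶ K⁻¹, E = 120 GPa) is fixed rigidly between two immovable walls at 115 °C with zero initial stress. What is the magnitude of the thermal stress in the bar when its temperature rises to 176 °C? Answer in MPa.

Fully constrained: the free strain ε = αΔT is blocked, so σ = Eε = EαΔT.
|ΔT| = 61 K
σ = 120×10⁹ × 17×10⁻⁶ × 61 = 1.24×10⁸ Pa

σ = 124 MPa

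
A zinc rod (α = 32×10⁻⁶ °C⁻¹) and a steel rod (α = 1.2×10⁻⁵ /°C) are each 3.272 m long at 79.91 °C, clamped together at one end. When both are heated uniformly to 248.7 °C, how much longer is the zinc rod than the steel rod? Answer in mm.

ΔT = 168.79 K
zinc: ΔL = 32×10⁻⁶ × 3.272 m × 168.79 = 1.7673×10⁻² m = 17.673 mm
steel: ΔL = 1.2×10⁻⁵ × 3.272 m × 168.79 = 6.6274×10⁻³ m = 6.6274 mm
difference = 17.673 − 6.6274 = 11.0456 mm

11.0 mm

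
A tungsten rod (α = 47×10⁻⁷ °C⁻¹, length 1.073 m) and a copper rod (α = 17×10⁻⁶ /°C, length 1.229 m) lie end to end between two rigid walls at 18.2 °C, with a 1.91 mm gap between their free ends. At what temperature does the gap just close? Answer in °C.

T = 91.8 °C

Gap closes when ΔL₁ + ΔL₂ = 1.91 mm = 1.91×10⁻³ m
(α₁L₁ + α₂L₂)ΔT = g
α₁L₁ + α₂L₂ = 47×10⁻⁷×1.073 + 17×10⁻⁶×1.229 = 2.59361×10⁻⁵ m/K
ΔT = 1.91×10⁻³ / 2.59361×10⁻⁵ = 73.643 K
T = 18.2 + 73.643 = 91.843 °C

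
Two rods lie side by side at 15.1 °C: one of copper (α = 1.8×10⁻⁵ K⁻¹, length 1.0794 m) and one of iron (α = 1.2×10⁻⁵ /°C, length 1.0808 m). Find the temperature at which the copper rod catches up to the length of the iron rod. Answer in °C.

T = 231.8 °C

L₁(1 + α₁ΔT) = L₂(1 + α₂ΔT) ⇒ ΔT = (L₂ − L₁)/(α₁L₁ − α₂L₂)
L₂ − L₁ = 1.0808 − 1.0794 = 1.40×10⁻³ m
α₁L₁ − α₂L₂ = 1.8×10⁻⁵×1.0794 − 1.2×10⁻⁵×1.0808 = 6.4596×10⁻⁶ m/K
ΔT = 1.40×10⁻³ / 6.4596×10⁻⁶ = 216.732 K
T = 15.1 + 216.732 = 231.832 °C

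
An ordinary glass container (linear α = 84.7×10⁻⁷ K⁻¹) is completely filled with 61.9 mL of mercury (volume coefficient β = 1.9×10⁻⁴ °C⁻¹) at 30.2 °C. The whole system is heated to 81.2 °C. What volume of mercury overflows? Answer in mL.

0.520 mL

The container also expands: β_container ≈ 3α = 2.541×10⁻⁵ /K
Net overflow = V₀(β_liq − 3α_cont)ΔT
β − 3α = 1.90×10⁻⁴ − 2.541×10⁻⁵ = 1.6459×10⁻⁴ /K; ΔT = 51.0 K
ΔV = 61.9 × 1.6459×10⁻⁴ × 51.0 = 0.520 mL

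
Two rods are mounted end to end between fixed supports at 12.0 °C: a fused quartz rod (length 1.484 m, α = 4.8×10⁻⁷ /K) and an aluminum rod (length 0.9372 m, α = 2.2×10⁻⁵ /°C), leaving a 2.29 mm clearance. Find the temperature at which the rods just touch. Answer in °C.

Gap closes when ΔL₁ + ΔL₂ = 2.29 mm = 2.29×10⁻³ m
(α₁L₁ + α₂L₂)ΔT = g
α₁L₁ + α₂L₂ = 4.8×10⁻⁷×1.484 + 2.2×10⁻⁵×0.9372 = 2.133072×10⁻⁵ m/K
ΔT = 2.29×10⁻³ / 2.133072×10⁻⁵ = 107.36 K
T = 12.0 + 107.36 = 119.36 °C

T = 119 °C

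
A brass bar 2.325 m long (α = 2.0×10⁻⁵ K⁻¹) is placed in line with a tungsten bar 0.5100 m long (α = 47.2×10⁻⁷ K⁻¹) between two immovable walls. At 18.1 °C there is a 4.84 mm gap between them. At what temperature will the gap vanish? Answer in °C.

T = 117 °C

Gap closes when ΔL₁ + ΔL₂ = 4.84 mm = 4.84×10⁻³ m
(α₁L₁ + α₂L₂)ΔT = g
α₁L₁ + α₂L₂ = 2.0×10⁻⁵×2.325 + 47.2×10⁻⁷×0.5100 = 4.89072×10⁻⁵ m/K
ΔT = 4.84×10⁻³ / 4.89072×10⁻⁵ = 98.96 K
T = 18.1 + 98.96 = 117.06 °C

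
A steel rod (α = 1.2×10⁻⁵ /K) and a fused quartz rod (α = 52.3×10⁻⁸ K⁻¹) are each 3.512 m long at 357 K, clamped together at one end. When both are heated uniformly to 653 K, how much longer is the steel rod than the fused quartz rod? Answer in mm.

11.9 mm

ΔT = 296 K
steel: ΔL = 1.2×10⁻⁵ × 3.512 m × 296 = 1.2475×10⁻² m = 12.475 mm
fused quartz: ΔL = 52.3×10⁻⁸ × 3.512 m × 296 = 5.4369×10⁻⁴ m = 0.54369 mm
difference = 12.475 − 0.54369 = 11.93131 mm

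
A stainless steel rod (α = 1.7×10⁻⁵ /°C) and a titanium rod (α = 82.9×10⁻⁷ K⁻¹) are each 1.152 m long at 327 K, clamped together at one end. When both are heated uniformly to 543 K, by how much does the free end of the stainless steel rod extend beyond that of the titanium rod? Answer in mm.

2.17 mm

ΔT = 216 K
stainless steel: ΔL = 1.7×10⁻⁵ × 1.152 m × 216 = 4.2301×10⁻³ m = 4.2301 mm
titanium: ΔL = 82.9×10⁻⁷ × 1.152 m × 216 = 2.0628×10⁻³ m = 2.0628 mm
difference = 4.2301 − 2.0628 = 2.1673 mm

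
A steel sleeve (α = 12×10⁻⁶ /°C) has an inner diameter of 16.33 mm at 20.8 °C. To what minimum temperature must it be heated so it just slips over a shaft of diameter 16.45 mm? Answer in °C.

T = 633 °C

Required Δd = 16.45 − 16.33 = 0.12 mm
Δd = αd₀ΔT ⇒ ΔT = Δd/(αd₀) = 0.12 / (12×10⁻⁶ × 16.33) = 612.37 K
T_min = 20.8 + 612.37 = 633.17 °C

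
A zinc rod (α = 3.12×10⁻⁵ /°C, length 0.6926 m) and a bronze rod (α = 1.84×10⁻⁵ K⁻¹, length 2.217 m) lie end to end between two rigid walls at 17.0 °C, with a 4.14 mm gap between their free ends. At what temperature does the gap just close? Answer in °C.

Gap closes when ΔL₁ + ΔL₂ = 4.14 mm = 4.14×10⁻³ m
(α₁L₁ + α₂L₂)ΔT = g
α₁L₁ + α₂L₂ = 3.12×10⁻⁵×0.6926 + 1.84×10⁻⁵×2.217 = 6.240192×10⁻⁵ m/K
ΔT = 4.14×10⁻³ / 6.240192×10⁻⁵ = 66.344 K
T = 17.0 + 66.344 = 83.344 °C

T = 83.3 °C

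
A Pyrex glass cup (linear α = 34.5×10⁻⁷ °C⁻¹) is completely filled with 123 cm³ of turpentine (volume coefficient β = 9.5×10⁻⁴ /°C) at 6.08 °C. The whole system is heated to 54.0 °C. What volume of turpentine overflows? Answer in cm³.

The cup also expands: β_container ≈ 3α = 1.035×10⁻⁵ /K
Net overflow = V₀(β_liq − 3α_cont)ΔT
β − 3α = 9.50×10⁻⁴ − 1.035×10⁻⁵ = 9.3965×10⁻⁴ /K; ΔT = 47.92 K
ΔV = 123 × 9.3965×10⁻⁴ × 47.92 = 5.54 cm³

5.54 cm³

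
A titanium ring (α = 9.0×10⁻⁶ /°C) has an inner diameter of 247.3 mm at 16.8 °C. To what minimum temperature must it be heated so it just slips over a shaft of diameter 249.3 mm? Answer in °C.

T = 915 °C

Required Δd = 249.3 − 247.3 = 2.0 mm
Δd = αd₀ΔT ⇒ ΔT = Δd/(αd₀) = 2.0 / (9.0×10⁻⁶ × 247.3) = 898.59 K
T_min = 16.8 + 898.59 = 915.39 °C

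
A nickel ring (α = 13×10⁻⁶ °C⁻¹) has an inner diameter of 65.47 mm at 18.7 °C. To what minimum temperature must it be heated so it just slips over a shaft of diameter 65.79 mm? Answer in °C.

Required Δd = 65.79 − 65.47 = 0.32 mm
Δd = αd₀ΔT ⇒ ΔT = Δd/(αd₀) = 0.32 / (13×10⁻⁶ × 65.47) = 375.98 K
T_min = 18.7 + 375.98 = 394.68 °C

T = 395 °C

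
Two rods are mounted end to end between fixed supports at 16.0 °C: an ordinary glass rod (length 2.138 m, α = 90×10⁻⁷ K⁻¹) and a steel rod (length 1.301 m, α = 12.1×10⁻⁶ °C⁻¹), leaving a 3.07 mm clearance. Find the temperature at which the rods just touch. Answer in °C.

Gap closes when ΔL₁ + ΔL₂ = 3.07 mm = 3.07×10⁻³ m
(α₁L₁ + α₂L₂)ΔT = g
α₁L₁ + α₂L₂ = 90×10⁻⁷×2.138 + 12.1×10⁻⁶×1.301 = 3.49841×10⁻⁵ m/K
ΔT = 3.07×10⁻³ / 3.49841×10⁻⁵ = 87.75 K
T = 16.0 + 87.75 = 103.75 °C

T = 104 °C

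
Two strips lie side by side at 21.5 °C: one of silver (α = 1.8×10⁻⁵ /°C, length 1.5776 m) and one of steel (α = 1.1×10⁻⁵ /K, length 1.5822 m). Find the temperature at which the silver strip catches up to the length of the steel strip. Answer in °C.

L₁(1 + α₁ΔT) = L₂(1 + α₂ΔT) ⇒ ΔT = (L₂ − L₁)/(α₁L₁ − α₂L₂)
L₂ − L₁ = 1.5822 − 1.5776 = 4.60×10⁻³ m
α₁L₁ − α₂L₂ = 1.8×10⁻⁵×1.5776 − 1.1×10⁻⁵×1.5822 = 1.09926×10⁻⁵ m/K
ΔT = 4.60×10⁻³ / 1.09926×10⁻⁵ = 418.463 K
T = 21.5 + 418.463 = 439.963 °C

T = 440.0 °C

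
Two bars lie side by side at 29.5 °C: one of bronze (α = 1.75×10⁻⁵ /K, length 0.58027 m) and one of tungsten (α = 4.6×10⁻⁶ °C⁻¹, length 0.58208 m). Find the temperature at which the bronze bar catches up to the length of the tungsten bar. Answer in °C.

L₁(1 + α₁ΔT) = L₂(1 + α₂ΔT) ⇒ ΔT = (L₂ − L₁)/(α₁L₁ − α₂L₂)
L₂ − L₁ = 0.58208 − 0.58027 = 1.81×10⁻³ m
α₁L₁ − α₂L₂ = 1.75×10⁻⁵×0.58027 − 4.6×10⁻⁶×0.58208 = 7.477157×10⁻⁶ m/K
ΔT = 1.81×10⁻³ / 7.477157×10⁻⁶ = 242.071 K
T = 29.5 + 242.071 = 271.571 °C

T = 271.6 °C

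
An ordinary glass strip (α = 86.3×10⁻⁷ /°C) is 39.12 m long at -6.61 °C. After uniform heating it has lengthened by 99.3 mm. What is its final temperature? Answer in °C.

T = 288 °C

ΔL = αL₀ΔT ⇒ ΔT = ΔL / (αL₀)
ΔT = 99.3×10⁻³ m / (86.3×10⁻⁷ × 39.12 m) = 294.13 K
T = -6.61 + 294.13 = 287.52 °C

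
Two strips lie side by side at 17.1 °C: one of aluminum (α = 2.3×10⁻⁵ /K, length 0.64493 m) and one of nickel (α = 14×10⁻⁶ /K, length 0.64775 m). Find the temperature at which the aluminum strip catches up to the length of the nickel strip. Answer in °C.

T = 506.3 °C

Equal length when α₁L₁ΔT − α₂L₂ΔT = L₂ − L₁ = 2.82×10⁻³ m
α₁L₁ = 1.483339×10⁻⁵, α₂L₂ = 9.0685×10⁻⁶ → Δ(αL) = 5.76489×10⁻⁶ m/K
ΔT = 2.82×10⁻³ / 5.76489×10⁻⁶ = 489.168 K, so T = 17.1 + 489.168 = 506.268 °C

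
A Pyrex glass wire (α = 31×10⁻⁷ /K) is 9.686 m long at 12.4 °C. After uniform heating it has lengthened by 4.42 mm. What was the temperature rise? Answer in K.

ΔL = αL₀ΔT ⇒ ΔT = ΔL / (αL₀)
ΔT = 4.42×10⁻³ m / (31×10⁻⁷ × 9.686 m) = 147.20 K

ΔT = 147 K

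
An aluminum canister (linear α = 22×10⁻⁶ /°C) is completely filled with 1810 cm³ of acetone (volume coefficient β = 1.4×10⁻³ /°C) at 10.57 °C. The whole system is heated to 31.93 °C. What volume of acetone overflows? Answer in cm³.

The canister also expands: β_container ≈ 3α = 6.6×10⁻⁵ /K
Net overflow = V₀(β_liq − 3α_cont)ΔT
β − 3α = 1.40×10⁻³ − 6.6×10⁻⁵ = 1.334×10⁻³ /K; ΔT = 21.36 K
ΔV = 1810 × 1.334×10⁻³ × 21.36 = 51.6 cm³

51.6 cm³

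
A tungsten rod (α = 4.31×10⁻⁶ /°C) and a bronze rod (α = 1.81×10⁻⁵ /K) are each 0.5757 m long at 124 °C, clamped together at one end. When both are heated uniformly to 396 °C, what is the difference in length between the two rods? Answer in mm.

ΔT = 272 K
tungsten: ΔL = 4.31×10⁻⁶ × 0.5757 m × 272 = 6.7490×10⁻⁴ m = 0.67490 mm
bronze: ΔL = 1.81×10⁻⁵ × 0.5757 m × 272 = 2.8343×10⁻³ m = 2.8343 mm
difference = 2.8343 − 0.67490 = 2.1594 mm

2.16 mm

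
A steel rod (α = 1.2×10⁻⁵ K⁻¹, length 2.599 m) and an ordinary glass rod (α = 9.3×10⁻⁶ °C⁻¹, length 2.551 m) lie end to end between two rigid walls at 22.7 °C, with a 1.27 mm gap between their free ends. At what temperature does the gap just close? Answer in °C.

T = 45.8 °C

α₁L₁ = 3.1188×10⁻⁵ m/K, α₂L₂ = 2.37243×10⁻⁵ m/K → total 5.49123×10⁻⁵ m/K
ΔT = g/(α₁L₁+α₂L₂) = 1.27×10⁻³ / 5.49123×10⁻⁵ = 23.128 K
T = 22.7 + 23.128 = 45.828 °C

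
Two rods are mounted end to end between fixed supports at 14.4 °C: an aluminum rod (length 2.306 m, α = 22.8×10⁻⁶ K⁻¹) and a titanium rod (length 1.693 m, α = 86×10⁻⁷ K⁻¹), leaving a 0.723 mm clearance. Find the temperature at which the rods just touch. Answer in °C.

T = 25.2 °C

α₁L₁ = 5.25768×10⁻⁵ m/K, α₂L₂ = 1.45598×10⁻⁵ m/K → total 6.71366×10⁻⁵ m/K
ΔT = g/(α₁L₁+α₂L₂) = 7.23×10⁻⁴ / 6.71366×10⁻⁵ = 10.769 K
T = 14.4 + 10.769 = 25.169 °C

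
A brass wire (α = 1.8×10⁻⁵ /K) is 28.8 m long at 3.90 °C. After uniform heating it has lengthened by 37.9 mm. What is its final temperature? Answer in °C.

T = 77.0 °C

ΔL = αL₀ΔT ⇒ ΔT = ΔL / (αL₀)
ΔT = 37.9×10⁻³ m / (1.8×10⁻⁵ × 28.8 m) = 73.110 K
T = 3.90 + 73.110 = 77.010 °C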